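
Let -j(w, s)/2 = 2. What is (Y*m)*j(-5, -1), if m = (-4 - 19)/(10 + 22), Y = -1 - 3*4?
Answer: -299/8 ≈ -37.375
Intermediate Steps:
j(w, s) = -4 (j(w, s) = -2*2 = -4)
Y = -13 (Y = -1 - 12 = -13)
m = -23/32 ≈ -0.71875
(Y*m)*j(-5, -1) = -13*(-23/32)*(-4) = (299/32)*(-4) = -299/8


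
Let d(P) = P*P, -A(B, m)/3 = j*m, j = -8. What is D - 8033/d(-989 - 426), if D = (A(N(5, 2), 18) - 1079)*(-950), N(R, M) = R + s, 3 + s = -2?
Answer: 1230667588217/2002225 ≈ 6.1465e+5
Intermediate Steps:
s = -5 (s = -3 - 2 = -5)
N(R, M) = -5 + R (N(R, M) = R - 5 = -5 + R)
A(B, m) = 24*m (A(B, m) = -(-24)*m = 24*m)
d(P) = P²
D = 614650 (D = (24*18 - 1079)*(-950) = (432 - 1079)*(-950) = -647*(-950) = 614650)
D - 8033/d(-989 - 426) = 614650 - 8033/(-989 - 426)² = 614650 - 8033/((-1415)²) = 614650 - 8033/2002225 = 1230667588217/2002225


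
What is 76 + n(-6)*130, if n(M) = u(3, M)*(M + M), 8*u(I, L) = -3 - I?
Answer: 1246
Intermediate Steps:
u(I, L) = -3/8 - I/8 (u(I, L) = (-3 - I)/8 = -3/8 - I/8)
n(M) = -3*M/2 (n(M) = (-3/8 - ⅛*3)*(M + M) = (-3/8 - 3/8)*(2*M) = -3*M/2)
76 + n(-6)*130 = 76 - 3/2*(-6)*130 = 76 + 9*130 = 76 + 1170 = 1246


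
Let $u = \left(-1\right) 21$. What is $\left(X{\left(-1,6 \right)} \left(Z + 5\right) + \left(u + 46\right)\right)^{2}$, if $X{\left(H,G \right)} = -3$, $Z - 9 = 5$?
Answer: $1024$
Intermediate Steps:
$Z = 14$ ($Z = 9 + 5 = 14$)
$u = -21$
$\left(X{\left(-1,6 \right)} \left(Z + 5\right) + \left(u + 46\right)\right)^{2} = \left(- 3 \left(14 + 5\right) + \left(-21 + 46\right)\right)^{2} = \left(\left(-3\right) 19 + 25\right)^{2} = \left(-57 + 25\right)^{2} = \left(-32\right)^{2} = 1024$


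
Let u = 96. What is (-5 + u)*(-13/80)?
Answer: -1183/80 ≈ -14.788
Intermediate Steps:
(-5 + u)*(-13/80) = (-5 + 96)*(-13/80) = 91*(-13*1/80) = 91*(-13/80) = -1183/80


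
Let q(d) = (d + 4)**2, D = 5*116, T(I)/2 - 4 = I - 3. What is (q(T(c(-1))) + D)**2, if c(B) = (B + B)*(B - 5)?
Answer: 2190400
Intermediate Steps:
c(B) = 2*B*(-5 + B) (c(B) = (2*B)*(-5 + B) = 2*B*(-5 + B))
T(I) = 2 + 2*I (T(I) = 8 + 2*(I - 3) = 8 + 2*(-3 + I) = 8 + (-6 + 2*I) = 2 + 2*I)
D = 580
q(d) = (4 + d)**2
(q(T(c(-1))) + D)**2 = ((4 + (2 + 2*(2*(-1)*(-5 - 1))))**2 + 580)**2 = ((4 + (2 + 2*(2*(-1)*(-6))))**2 + 580)**2 = ((4 + (2 + 2*12))**2 + 580)**2 = ((4 + (2 + 24))**2 + 580)**2 = ((4 + 26)**2 + 580)**2 = (30**2 + 580)**2 = (900 + 580)**2 = 1480**2 = 2190400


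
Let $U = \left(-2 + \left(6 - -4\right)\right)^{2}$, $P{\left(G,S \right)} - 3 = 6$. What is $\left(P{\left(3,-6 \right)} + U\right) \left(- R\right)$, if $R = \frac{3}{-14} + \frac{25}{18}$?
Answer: $- \frac{5402}{63} \approx -85.746$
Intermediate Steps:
$R = \frac{74}{63}$ ($R = 3 \left(- \frac{1}{14}\right) + 25 \cdot \frac{1}{18} = - \frac{3}{14} + \frac{25}{18} = \frac{74}{63} \approx 1.1746$)
$P{\left(G,S \right)} = 9$ ($P{\left(G,S \right)} = 3 + 6 = 9$)
$U = 64$ ($U = \left(-2 + \left(6 + 4\right)\right)^{2} = \left(-2 + 10\right)^{2} = 8^{2} = 64$)
$\left(P{\left(3,-6 \right)} + U\right) \left(- R\right) = \left(9 + 64\right) \left(\left(-1\right) \frac{74}{63}\right) = 73 \left(- \frac{74}{63}\right) = - \frac{5402}{63}$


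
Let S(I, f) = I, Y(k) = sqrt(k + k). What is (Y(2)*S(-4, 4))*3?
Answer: -24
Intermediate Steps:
Y(k) = sqrt(2)*sqrt(k) (Y(k) = sqrt(2*k) = sqrt(2)*sqrt(k))
(Y(2)*S(-4, 4))*3 = ((sqrt(2)*sqrt(2))*(-4))*3 = (2*(-4))*3 = -8*3 = -24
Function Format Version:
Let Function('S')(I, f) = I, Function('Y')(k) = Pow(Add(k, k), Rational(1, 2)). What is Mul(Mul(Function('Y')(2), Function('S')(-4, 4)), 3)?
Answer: -24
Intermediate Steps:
Function('Y')(k) = Mul(Pow(2, Rational(1, 2)), Pow(k, Rational(1, 2))) (Function('Y')(k) = Pow(Mul(2, k), Rational(1, 2)) = Mul(Pow(2, Rational(1, 2)), Pow(k, Rational(1, 2))))
Mul(Mul(Function('Y')(2), Function('S')(-4, 4)), 3) = Mul(Mul(Mul(Pow(2, Rational(1, 2)), Pow(2, Rational(1, 2))), -4), 3) = Mul(Mul(2, -4), 3) = Mul(-8, 3) = -24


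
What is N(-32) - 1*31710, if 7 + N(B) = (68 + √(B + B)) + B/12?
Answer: -94955/3 + 8*I ≈ -31652.0 + 8.0*I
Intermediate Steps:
N(B) = 61 + B/12 + √2*√B (N(B) = -7 + ((68 + √(B + B)) + B/12) = -7 + ((68 + √(2*B)) + B*(1/12)) = -7 + ((68 + √2*√B) + B/12) = -7 + (68 + B/12 + √2*√B) = 61 + B/12 + √2*√B)
N(-32) - 1*31710 = (61 + (1/12)*(-32) + √2*√(-32)) - 1*31710 = (61 - 8/3 + √2*(4*I*√2)) - 31710 = (61 - 8/3 + 8*I) - 31710 = (175/3 + 8*I) - 31710 = -94955/3 + 8*I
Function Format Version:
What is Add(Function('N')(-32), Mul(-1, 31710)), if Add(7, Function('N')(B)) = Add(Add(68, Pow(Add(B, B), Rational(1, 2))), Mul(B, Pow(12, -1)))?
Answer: Add(Rational(-94955, 3), Mul(8, I)) ≈ Add(-31652., Mul(8.0000, I))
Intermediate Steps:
Function('N')(B) = Add(61, Mul(Rational(1, 12), B), Mul(Pow(2, Rational(1, 2)), Pow(B, Rational(1, 2)))) (Function('N')(B) = Add(-7, Add(Add(68, Pow(Add(B, B), Rational(1, 2))), Mul(B, Pow(12, -1)))) = Add(-7, Add(Add(68, Pow(Mul(2, B), Rational(1, 2))), Mul(B, Rational(1, 12)))) = Add(-7, Add(Add(68, Mul(Pow(2, Rational(1, 2)), Pow(B, Rational(1, 2)))), Mul(Rational(1, 12), B))) = Add(-7, Add(68, Mul(Rational(1, 12), B), Mul(Pow(2, Rational(1, 2)), Pow(B, Rational(1, 2))))) = Add(61, Mul(Rational(1, 12), B), Mul(Pow(2, Rational(1, 2)), Pow(B, Rational(1, 2)))))
Add(Function('N')(-32), Mul(-1, 31710)) = Add(Add(61, Mul(Rational(1, 12), -32), Mul(Pow(2, Rational(1, 2)), Pow(-32, Rational(1, 2)))), Mul(-1, 31710)) = Add(Add(61, Rational(-8, 3), Mul(Pow(2, Rational(1, 2)), Mul(4, I, Pow(2, Rational(1, 2))))), -31710) = Add(Add(61, Rational(-8, 3), Mul(8, I)), -31710) = Add(Add(Rational(175, 3), Mul(8, I)), -31710) = Add(Rational(-94955, 3), Mul(8, I))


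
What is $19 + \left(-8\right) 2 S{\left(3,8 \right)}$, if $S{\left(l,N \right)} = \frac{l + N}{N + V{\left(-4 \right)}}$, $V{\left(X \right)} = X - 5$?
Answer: $195$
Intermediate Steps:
$V{\left(X \right)} = -5 + X$
$S{\left(l,N \right)} = \frac{N + l}{-9 + N}$ ($S{\left(l,N \right)} = \frac{l + N}{N - 9} = \frac{N + l}{N - 9} = \frac{N + l}{-9 + N}$)
$19 + \left(-8\right) 2 S{\left(3,8 \right)} = 19 + \left(-8\right) 2 \frac{8 + 3}{-9 + 8} = 19 - 16 \frac{1}{-1} \cdot 11 = 19 - 16 \left(\left(-1\right) 11\right) = 19 - -176 = 19 + 176 = 195$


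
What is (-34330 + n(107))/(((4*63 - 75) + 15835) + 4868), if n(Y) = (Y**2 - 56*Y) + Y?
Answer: -14383/10440 ≈ -1.3777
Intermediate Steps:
n(Y) = Y**2 - 55*Y
(-34330 + n(107))/(((4*63 - 75) + 15835) + 4868) = (-34330 + 107*(-55 + 107))/(((4*63 - 75) + 15835) + 4868) = (-34330 + 107*52)/(((252 - 75) + 15835) + 4868) = (-34330 + 5564)/((177 + 15835) + 4868) = -28766/(16012 + 4868) = -28766/20880 = -28766*1/20880 = -14383/10440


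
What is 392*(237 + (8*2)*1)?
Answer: 99176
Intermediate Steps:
392*(237 + (8*2)*1) = 392*(237 + 16*1) = 392*(237 + 16) = 392*253 = 99176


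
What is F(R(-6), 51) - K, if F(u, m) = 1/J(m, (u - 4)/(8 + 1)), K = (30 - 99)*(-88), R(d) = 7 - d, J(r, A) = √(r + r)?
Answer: -6072 + √102/102 ≈ -6071.9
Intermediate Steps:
J(r, A) = √2*√r (J(r, A) = √(2*r) = √2*√r)
K = 6072 (K = -69*(-88) = 6072)
F(u, m) = √2/(2*√m) (F(u, m) = 1/(√2*√m) = √2/(2*√m))
F(R(-6), 51) - K = √2/(2*√51) - 1*6072 = √2*(√51/51)/2 - 6072 = √102/102 - 6072 = -6072 + √102/102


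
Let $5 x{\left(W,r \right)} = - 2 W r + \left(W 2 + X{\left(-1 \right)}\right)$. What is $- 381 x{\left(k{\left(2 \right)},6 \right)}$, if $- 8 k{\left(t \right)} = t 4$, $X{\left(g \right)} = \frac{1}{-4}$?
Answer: $- \frac{14859}{20} \approx -742.95$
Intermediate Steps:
$X{\left(g \right)} = - \frac{1}{4}$
$k{\left(t \right)} = - \frac{t}{2}$ ($k{\left(t \right)} = - \frac{t 4}{8} = - \frac{4 t}{8} = - \frac{t}{2}$)
$x{\left(W,r \right)} = - \frac{1}{20} + \frac{2 W}{5} - \frac{2 W r}{5}$ ($x{\left(W,r \right)} = \frac{- 2 W r + \left(W 2 - \frac{1}{4}\right)}{5} = \frac{- 2 W r + \left(2 W - \frac{1}{4}\right)}{5} = \frac{- 2 W r + \left(- \frac{1}{4} + 2 W\right)}{5} = \frac{- \frac{1}{4} + 2 W - 2 W r}{5} = - \frac{1}{20} + \frac{2 W}{5} - \frac{2 W r}{5}$)
$- 381 x{\left(k{\left(2 \right)},6 \right)} = - 381 \left(- \frac{1}{20} + \frac{2 \left(\left(- \frac{1}{2}\right) 2\right)}{5} - \frac{2}{5} \left(\left(- \frac{1}{2}\right) 2\right) 6\right) = - 381 \left(- \frac{1}{20} + \frac{2}{5} \left(-1\right) - \left(- \frac{2}{5}\right) 6\right) = - 381 \left(- \frac{1}{20} - \frac{2}{5} + \frac{12}{5}\right) = \left(-381\right) \frac{39}{20} = - \frac{14859}{20}$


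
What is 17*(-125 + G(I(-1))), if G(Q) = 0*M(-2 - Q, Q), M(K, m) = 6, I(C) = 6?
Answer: -2125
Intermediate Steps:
G(Q) = 0 (G(Q) = 0*6 = 0)
17*(-125 + G(I(-1))) = 17*(-125 + 0) = 17*(-125) = -2125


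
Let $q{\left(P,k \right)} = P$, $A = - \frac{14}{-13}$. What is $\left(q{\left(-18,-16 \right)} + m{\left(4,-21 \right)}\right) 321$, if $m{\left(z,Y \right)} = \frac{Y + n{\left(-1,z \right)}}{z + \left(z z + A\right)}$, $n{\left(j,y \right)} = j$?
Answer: $- \frac{837489}{137} \approx -6113.1$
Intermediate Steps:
$A = \frac{14}{13}$ ($A = \left(-14\right) \left(- \frac{1}{13}\right) = \frac{14}{13} \approx 1.0769$)
$m{\left(z,Y \right)} = \frac{-1 + Y}{\frac{14}{13} + z + z^{2}}$ ($m{\left(z,Y \right)} = \frac{Y - 1}{z + \left(z z + \frac{14}{13}\right)} = \frac{-1 + Y}{z + \left(z^{2} + \frac{14}{13}\right)} = \frac{-1 + Y}{z + \left(\frac{14}{13} + z^{2}\right)} = \frac{-1 + Y}{\frac{14}{13} + z + z^{2}}$)
$\left(q{\left(-18,-16 \right)} + m{\left(4,-21 \right)}\right) 321 = \left(-18 + \frac{13 \left(-1 - 21\right)}{14 + 13 \cdot 4 + 13 \cdot 4^{2}}\right) 321 = \left(-18 + 13 \frac{1}{14 + 52 + 13 \cdot 16} \left(-22\right)\right) 321 = \left(-18 + 13 \frac{1}{14 + 52 + 208} \left(-22\right)\right) 321 = \left(-18 + 13 \cdot \frac{1}{274} \left(-22\right)\right) 321 = \left(-18 - \frac{143}{137}\right) 321 = \left(- \frac{2609}{137}\right) 321 = - \frac{837489}{137}$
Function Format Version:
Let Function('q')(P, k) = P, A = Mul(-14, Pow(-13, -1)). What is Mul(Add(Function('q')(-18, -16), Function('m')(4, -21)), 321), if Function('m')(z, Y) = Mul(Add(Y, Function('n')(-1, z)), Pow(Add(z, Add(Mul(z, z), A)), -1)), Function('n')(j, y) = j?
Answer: Rational(-837489, 137) ≈ -6113.1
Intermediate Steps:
A = Rational(14, 13) (A = Mul(-14, Rational(-1, 13)) = Rational(14, 13) ≈ 1.0769)
Function('m')(z, Y) = Mul(Pow(Add(Rational(14, 13), z, Pow(z, 2)), -1), Add(-1, Y)) (Function('m')(z, Y) = Mul(Add(Y, -1), Pow(Add(z, Add(Mul(z, z), Rational(14, 13))), -1)) = Mul(Add(-1, Y), Pow(Add(z, Add(Pow(z, 2), Rational(14, 13))), -1)) = Mul(Add(-1, Y), Pow(Add(z, Add(Rational(14, 13), Pow(z, 2))), -1)) = Mul(Add(-1, Y), Pow(Add(Rational(14, 13), z, Pow(z, 2)), -1)) = Mul(Pow(Add(Rational(14, 13), z, Pow(z, 2)), -1), Add(-1, Y)))
Mul(Add(Function('q')(-18, -16), Function('m')(4, -21)), 321) = Mul(Add(-18, Mul(13, Pow(Add(14, Mul(13, 4), Mul(13, Pow(4, 2))), -1), Add(-1, -21))), 321) = Mul(Add(-18, Mul(13, Pow(Add(14, 52, Mul(13, 16)), -1), -22)), 321) = Mul(Add(-18, Mul(13, Pow(Add(14, 52, 208), -1), -22)), 321) = Mul(Add(-18, Mul(13, Pow(274, -1), -22)), 321) = Mul(Add(-18, Mul(13, Rational(1, 274), -22)), 321) = Mul(Add(-18, Rational(-143, 137)), 321) = Mul(Rational(-2609, 137), 321) = Rational(-837489, 137)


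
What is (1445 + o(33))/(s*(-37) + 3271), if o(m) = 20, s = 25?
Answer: 1465/2346 ≈ 0.62447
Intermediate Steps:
(1445 + o(33))/(s*(-37) + 3271) = (1445 + 20)/(25*(-37) + 3271) = 1465/(-925 + 3271) = 1465/2346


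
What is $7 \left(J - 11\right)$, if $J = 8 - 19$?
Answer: $-154$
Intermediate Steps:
$J = -11$ ($J = 8 - 19 = -11$)
$7 \left(J - 11\right) = 7 \left(-11 - 11\right) = 7 \left(-22\right) = -154$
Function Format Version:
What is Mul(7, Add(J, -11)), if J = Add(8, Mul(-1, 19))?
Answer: -154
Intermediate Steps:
J = -11 (J = Add(8, -19) = -11)
Mul(7, Add(J, -11)) = Mul(7, Add(-11, -11)) = Mul(7, -22) = -154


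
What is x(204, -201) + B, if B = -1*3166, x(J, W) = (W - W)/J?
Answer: -3166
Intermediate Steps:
x(J, W) = 0 (x(J, W) = 0/J = 0)
B = -3166
x(204, -201) + B = 0 - 3166 = -3166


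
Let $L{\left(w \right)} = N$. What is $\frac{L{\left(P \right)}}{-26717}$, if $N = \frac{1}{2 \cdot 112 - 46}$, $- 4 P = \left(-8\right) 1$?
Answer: $- \frac{1}{4755626} \approx -2.1028 \cdot 10^{-7}$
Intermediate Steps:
$P = 2$ ($P = - \frac{\left(-8\right) 1}{4} = \left(- \frac{1}{4}\right) \left(-8\right) = 2$)
$N = \frac{1}{178}$ ($N = \frac{1}{224 - 46} = \frac{1}{178} \approx 0.005618$)
$L{\left(w \right)} = \frac{1}{178}$
$\frac{L{\left(P \right)}}{-26717} = \frac{1}{178 \left(-26717\right)} = \frac{1}{178} \left(- \frac{1}{26717}\right) = - \frac{1}{4755626}$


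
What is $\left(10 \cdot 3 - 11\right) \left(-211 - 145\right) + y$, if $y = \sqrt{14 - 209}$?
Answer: $-6764 + i \sqrt{195} \approx -6764.0 + 13.964 i$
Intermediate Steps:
$y = i \sqrt{195}$ ($y = \sqrt{-195} = i \sqrt{195} \approx 13.964 i$)
$\left(10 \cdot 3 - 11\right) \left(-211 - 145\right) + y = \left(10 \cdot 3 - 11\right) \left(-211 - 145\right) + i \sqrt{195} = \left(30 - 11\right) \left(-211 - 145\right) + i \sqrt{195} = 19 \left(-356\right) + i \sqrt{195} = -6764 + i \sqrt{195}$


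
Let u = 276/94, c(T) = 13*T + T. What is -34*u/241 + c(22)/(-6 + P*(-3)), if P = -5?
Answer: 3446488/101943 ≈ 33.808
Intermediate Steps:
c(T) = 14*T
u = 138/47 (u = 276*(1/94) = 138/47 ≈ 2.9362)
-34*u/241 + c(22)/(-6 + P*(-3)) = -34/(241/(138/47)) + (14*22)/(-6 - 5*(-3)) = -34/(241*(47/138)) + 308/(-6 + 15) = -34/11327/138 + 308/9 = -34*138/11327 + 308*(1/9) = -4692/11327 + 308/9 = 3446488/101943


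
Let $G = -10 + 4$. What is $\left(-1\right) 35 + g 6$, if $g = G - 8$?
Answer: $-119$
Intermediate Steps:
$G = -6$
$g = -14$ ($g = -6 - 8 = -14$)
$\left(-1\right) 35 + g 6 = \left(-1\right) 35 - 84 = -35 - 84 = -119$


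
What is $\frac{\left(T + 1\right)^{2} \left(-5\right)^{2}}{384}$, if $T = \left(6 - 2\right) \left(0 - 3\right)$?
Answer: $\frac{3025}{384} \approx 7.8776$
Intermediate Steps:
$T = -12$ ($T = 4 \left(-3\right) = -12$)
$\frac{\left(T + 1\right)^{2} \left(-5\right)^{2}}{384} = \frac{\left(-12 + 1\right)^{2} \left(-5\right)^{2}}{384} = \left(-11\right)^{2} \cdot 25 \cdot \frac{1}{384} = 121 \cdot 25 \cdot \frac{1}{384} = 3025 \cdot \frac{1}{384} = \frac{3025}{384}$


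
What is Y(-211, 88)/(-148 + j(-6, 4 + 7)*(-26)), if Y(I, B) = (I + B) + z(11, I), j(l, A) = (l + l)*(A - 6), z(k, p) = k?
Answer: -28/353 ≈ -0.079320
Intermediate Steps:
j(l, A) = 2*l*(-6 + A) (j(l, A) = (2*l)*(-6 + A) = 2*l*(-6 + A))
Y(I, B) = 11 + B + I (Y(I, B) = (I + B) + 11 = (B + I) + 11 = 11 + B + I)
Y(-211, 88)/(-148 + j(-6, 4 + 7)*(-26)) = (11 + 88 - 211)/(-148 + (2*(-6)*(-6 + (4 + 7)))*(-26)) = -112/(-148 + (2*(-6)*(-6 + 11))*(-26)) = -112/(-148 + (2*(-6)*5)*(-26)) = -112/(-148 - 60*(-26)) = -112/(-148 + 1560) = -112/1412 = -112*1/1412 = -28/353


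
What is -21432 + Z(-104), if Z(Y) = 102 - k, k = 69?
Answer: -21399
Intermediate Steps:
Z(Y) = 33 (Z(Y) = 102 - 1*69 = 102 - 69 = 33)
-21432 + Z(-104) = -21432 + 33 = -21399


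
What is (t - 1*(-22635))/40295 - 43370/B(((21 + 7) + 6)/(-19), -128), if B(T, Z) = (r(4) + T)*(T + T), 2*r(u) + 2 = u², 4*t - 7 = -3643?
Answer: 315513873791/135632970 ≈ 2326.2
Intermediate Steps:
t = -909 (t = 7/4 + (¼)*(-3643) = 7/4 - 3643/4 = -909)
r(u) = -1 + u²/2
B(T, Z) = 2*T*(7 + T) (B(T, Z) = ((-1 + (½)*4²) + T)*(T + T) = ((-1 + (½)*16) + T)*(2*T) = ((-1 + 8) + T)*(2*T) = (7 + T)*(2*T) = 2*T*(7 + T))
(t - 1*(-22635))/40295 - 43370/B(((21 + 7) + 6)/(-19), -128) = (-909 - 1*(-22635))/40295 - 43370*(-19/(2*(7 + ((21 + 7) + 6)/(-19))*((21 + 7) + 6))) = (-909 + 22635)*(1/40295) - 43370*(-19/(2*(7 + (28 + 6)*(-1/19))*(28 + 6))) = 21726*(1/40295) - 43370*(-19/(68*(7 + 34*(-1/19)))) = 21726/40295 - 43370*(-19/(68*(7 - 34/19))) = 21726/40295 - 43370/(2*(-34/19)*(99/19)) = 21726/40295 - 43370/(-6732/361) = 21726/40295 - 43370*(-361/6732) = 21726/40295 + 7828285/3366 = 315513873791/135632970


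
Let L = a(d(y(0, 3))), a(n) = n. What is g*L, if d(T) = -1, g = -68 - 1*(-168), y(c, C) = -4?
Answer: -100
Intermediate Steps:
g = 100 (g = -68 + 168 = 100)
L = -1
g*L = 100*(-1) = -100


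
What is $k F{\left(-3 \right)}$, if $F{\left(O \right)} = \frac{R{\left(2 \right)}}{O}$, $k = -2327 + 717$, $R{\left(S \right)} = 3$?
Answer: $1610$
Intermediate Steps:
$k = -1610$
$F{\left(O \right)} = \frac{3}{O}$
$k F{\left(-3 \right)} = - 1610 \frac{3}{-3} = - 1610 \cdot 3 \left(- \frac{1}{3}\right) = \left(-1610\right) \left(-1\right) = 1610$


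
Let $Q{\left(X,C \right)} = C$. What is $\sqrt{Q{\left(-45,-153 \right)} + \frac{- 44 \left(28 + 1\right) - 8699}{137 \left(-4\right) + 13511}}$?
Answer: $\frac{i \sqrt{2871036598}}{4321} \approx 12.4 i$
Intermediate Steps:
$\sqrt{Q{\left(-45,-153 \right)} + \frac{- 44 \left(28 + 1\right) - 8699}{137 \left(-4\right) + 13511}} = \sqrt{-153 + \frac{- 44 \left(28 + 1\right) - 8699}{137 \left(-4\right) + 13511}} = \sqrt{-153 + \frac{\left(-44\right) 29 - 8699}{-548 + 13511}} = \sqrt{-153 + \frac{-1276 - 8699}{12963}} = \sqrt{-153 - \frac{3325}{4321}} = \sqrt{- \frac{664438}{4321}} = \frac{i \sqrt{2871036598}}{4321}$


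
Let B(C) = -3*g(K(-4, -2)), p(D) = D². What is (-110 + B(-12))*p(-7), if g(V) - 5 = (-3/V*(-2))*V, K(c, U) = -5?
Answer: -7007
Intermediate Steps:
g(V) = 11 (g(V) = 5 + (-3/V*(-2))*V = 5 + (6/V)*V = 5 + 6 = 11)
B(C) = -33 (B(C) = -3*11 = -33)
(-110 + B(-12))*p(-7) = (-110 - 33)*(-7)² = -143*49 = -7007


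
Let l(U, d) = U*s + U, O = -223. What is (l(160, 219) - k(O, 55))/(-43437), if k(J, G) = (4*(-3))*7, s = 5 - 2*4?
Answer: 236/43437 ≈ 0.0054332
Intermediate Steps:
s = -3 (s = 5 - 8 = -3)
k(J, G) = -84 (k(J, G) = -12*7 = -84)
l(U, d) = -2*U (l(U, d) = U*(-3) + U = -3*U + U = -2*U)
(l(160, 219) - k(O, 55))/(-43437) = (-2*160 - 1*(-84))/(-43437) = (-320 + 84)*(-1/43437) = -236*(-1/43437) = 236/43437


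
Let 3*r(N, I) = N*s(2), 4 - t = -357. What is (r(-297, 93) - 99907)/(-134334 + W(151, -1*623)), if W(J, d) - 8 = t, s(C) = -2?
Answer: 99709/133965 ≈ 0.74429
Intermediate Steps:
t = 361 (t = 4 - 1*(-357) = 4 + 357 = 361)
W(J, d) = 369 (W(J, d) = 8 + 361 = 369)
r(N, I) = -2*N/3 (r(N, I) = (N*(-2))/3 = (-2*N)/3 = -2*N/3)
(r(-297, 93) - 99907)/(-134334 + W(151, -1*623)) = (-2/3*(-297) - 99907)/(-134334 + 369) = (198 - 99907)/(-133965) = -99709*(-1/133965) = 99709/133965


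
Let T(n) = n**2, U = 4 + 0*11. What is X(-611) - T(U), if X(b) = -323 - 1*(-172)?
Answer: -167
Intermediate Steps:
U = 4 (U = 4 + 0 = 4)
X(b) = -151 (X(b) = -323 + 172 = -151)
X(-611) - T(U) = -151 - 1*4**2 = -151 - 1*16 = -151 - 16 = -167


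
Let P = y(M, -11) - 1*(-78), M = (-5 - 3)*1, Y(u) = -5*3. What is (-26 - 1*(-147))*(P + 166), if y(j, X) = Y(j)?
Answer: 27709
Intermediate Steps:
Y(u) = -15
M = -8 (M = -8*1 = -8)
y(j, X) = -15
P = 63 (P = -15 - 1*(-78) = -15 + 78 = 63)
(-26 - 1*(-147))*(P + 166) = (-26 - 1*(-147))*(63 + 166) = (-26 + 147)*229 = 121*229 = 27709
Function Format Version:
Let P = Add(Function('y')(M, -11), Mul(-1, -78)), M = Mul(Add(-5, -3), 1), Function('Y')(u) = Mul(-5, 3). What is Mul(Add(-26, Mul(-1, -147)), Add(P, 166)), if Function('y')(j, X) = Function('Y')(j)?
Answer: 27709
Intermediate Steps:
Function('Y')(u) = -15
M = -8 (M = Mul(-8, 1) = -8)
Function('y')(j, X) = -15
P = 63 (P = Add(-15, Mul(-1, -78)) = Add(-15, 78) = 63)
Mul(Add(-26, Mul(-1, -147)), Add(P, 166)) = Mul(Add(-26, Mul(-1, -147)), Add(63, 166)) = Mul(Add(-26, 147), 229) = Mul(121, 229) = 27709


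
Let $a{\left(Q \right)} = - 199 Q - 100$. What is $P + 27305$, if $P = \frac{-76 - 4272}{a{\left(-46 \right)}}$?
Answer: $\frac{123607561}{4527} \approx 27305.0$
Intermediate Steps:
$a{\left(Q \right)} = -100 - 199 Q$
$P = - \frac{2174}{4527}$ ($P = \frac{-76 - 4272}{-100 - -9154} = \frac{-76 - 4272}{-100 + 9154} = - \frac{4348}{9054} = \left(-4348\right) \frac{1}{9054} = - \frac{2174}{4527} \approx -0.48023$)
$P + 27305 = - \frac{2174}{4527} + 27305 = \frac{123607561}{4527}$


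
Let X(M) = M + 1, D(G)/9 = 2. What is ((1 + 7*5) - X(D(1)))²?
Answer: 289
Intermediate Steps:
D(G) = 18 (D(G) = 9*2 = 18)
X(M) = 1 + M
((1 + 7*5) - X(D(1)))² = ((1 + 7*5) - (1 + 18))² = ((1 + 35) - 1*19)² = (36 - 19)² = 17² = 289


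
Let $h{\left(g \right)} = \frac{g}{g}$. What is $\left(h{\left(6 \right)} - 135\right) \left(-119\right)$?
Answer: $15946$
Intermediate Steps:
$h{\left(g \right)} = 1$
$\left(h{\left(6 \right)} - 135\right) \left(-119\right) = \left(1 - 135\right) \left(-119\right) = \left(-134\right) \left(-119\right) = 15946$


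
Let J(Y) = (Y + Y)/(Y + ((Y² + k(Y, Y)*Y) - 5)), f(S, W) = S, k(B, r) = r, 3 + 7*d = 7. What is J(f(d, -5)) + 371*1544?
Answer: 105972384/185 ≈ 5.7282e+5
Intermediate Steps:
d = 4/7 (d = -3/7 + (⅐)*7 = -3/7 + 1 = 4/7 ≈ 0.57143)
J(Y) = 2*Y/(-5 + Y + 2*Y²) (J(Y) = (Y + Y)/(Y + ((Y² + Y*Y) - 5)) = (2*Y)/(Y + ((Y² + Y²) - 5)) = (2*Y)/(Y + (2*Y² - 5)) = (2*Y)/(Y + (-5 + 2*Y²)) = (2*Y)/(-5 + Y + 2*Y²) = 2*Y/(-5 + Y + 2*Y²))
J(f(d, -5)) + 371*1544 = 2*(4/7)/(-5 + 4/7 + 2*(4/7)²) + 371*1544 = 2*(4/7)/(-5 + 4/7 + 2*(16/49)) + 572824 = 2*(4/7)/(-5 + 4/7 + 32/49) + 572824 = 2*(4/7)/(-185/49) + 572824 = 2*(4/7)*(-49/185) + 572824 = -56/185 + 572824 = 105972384/185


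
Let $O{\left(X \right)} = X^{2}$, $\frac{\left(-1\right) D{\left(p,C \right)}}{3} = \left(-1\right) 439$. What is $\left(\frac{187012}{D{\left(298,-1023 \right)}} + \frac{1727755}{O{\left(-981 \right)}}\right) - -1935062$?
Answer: $\frac{817578929909587}{422476479} \approx 1.9352 \cdot 10^{6}$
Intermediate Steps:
$D{\left(p,C \right)} = 1317$ ($D{\left(p,C \right)} = - 3 \left(\left(-1\right) 439\right) = \left(-3\right) \left(-439\right) = 1317$)
$\left(\frac{187012}{D{\left(298,-1023 \right)}} + \frac{1727755}{O{\left(-981 \right)}}\right) - -1935062 = \left(\frac{187012}{1317} + \frac{1727755}{\left(-981\right)^{2}}\right) - -1935062 = \left(187012 \cdot \frac{1}{1317} + \frac{1727755}{962361}\right) + 1935062 = \left(\frac{187012}{1317} + 1727755 \cdot \frac{1}{962361}\right) + 1935062 = \left(\frac{187012}{1317} + \frac{1727755}{962361}\right) + 1935062 = \frac{60749502889}{422476479} + 1935062 = \frac{817578929909587}{422476479}$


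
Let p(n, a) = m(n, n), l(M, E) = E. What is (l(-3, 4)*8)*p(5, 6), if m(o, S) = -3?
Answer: -96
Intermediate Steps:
p(n, a) = -3
(l(-3, 4)*8)*p(5, 6) = (4*8)*(-3) = 32*(-3) = -96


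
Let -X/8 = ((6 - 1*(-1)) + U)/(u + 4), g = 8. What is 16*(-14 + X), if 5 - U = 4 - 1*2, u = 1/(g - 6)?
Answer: -4576/9 ≈ -508.44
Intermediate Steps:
u = ½ (u = 1/(8 - 6) = 1/2 = ½ ≈ 0.50000)
U = 3 (U = 5 - (4 - 1*2) = 5 - (4 - 2) = 5 - 1*2 = 5 - 2 = 3)
X = -160/9 (X = -8*((6 - 1*(-1)) + 3)/(½ + 4) = -8*((6 + 1) + 3)/9/2 = -8*(7 + 3)*2/9 = -80*2/9 = -8*20/9 = -160/9 ≈ -17.778)
16*(-14 + X) = 16*(-14 - 160/9) = 16*(-286/9) = -4576/9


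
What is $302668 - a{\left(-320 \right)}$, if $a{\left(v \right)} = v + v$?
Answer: $303308$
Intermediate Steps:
$a{\left(v \right)} = 2 v$
$302668 - a{\left(-320 \right)} = 302668 - 2 \left(-320\right) = 302668 - -640 = 302668 + 640 = 303308$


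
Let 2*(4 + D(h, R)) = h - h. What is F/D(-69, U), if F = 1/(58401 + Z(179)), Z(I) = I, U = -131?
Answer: -1/234320 ≈ -4.2677e-6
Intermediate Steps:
D(h, R) = -4 (D(h, R) = -4 + (h - h)/2 = -4 + (½)*0 = -4 + 0 = -4)
F = 1/58580 (F = 1/(58401 + 179) = 1/58580 ≈ 1.7071e-5)
F/D(-69, U) = (1/58580)/(-4) = (1/58580)*(-¼) = -1/234320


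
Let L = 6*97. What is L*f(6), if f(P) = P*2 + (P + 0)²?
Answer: 27936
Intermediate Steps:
L = 582
f(P) = P² + 2*P (f(P) = 2*P + P² = P² + 2*P)
L*f(6) = 582*(6*(2 + 6)) = 582*(6*8) = 582*48 = 27936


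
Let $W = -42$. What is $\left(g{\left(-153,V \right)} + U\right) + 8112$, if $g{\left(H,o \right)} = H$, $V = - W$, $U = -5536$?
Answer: $2423$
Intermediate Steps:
$V = 42$ ($V = \left(-1\right) \left(-42\right) = 42$)
$\left(g{\left(-153,V \right)} + U\right) + 8112 = \left(-153 - 5536\right) + 8112 = -5689 + 8112 = 2423$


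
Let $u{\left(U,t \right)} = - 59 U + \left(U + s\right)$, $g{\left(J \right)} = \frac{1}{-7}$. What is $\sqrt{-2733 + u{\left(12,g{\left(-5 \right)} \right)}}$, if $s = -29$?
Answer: $i \sqrt{3458} \approx 58.805 i$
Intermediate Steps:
$g{\left(J \right)} = - \frac{1}{7}$
$u{\left(U,t \right)} = -29 - 58 U$ ($u{\left(U,t \right)} = - 59 U + \left(U - 29\right) = - 59 U + \left(-29 + U\right) = -29 - 58 U$)
$\sqrt{-2733 + u{\left(12,g{\left(-5 \right)} \right)}} = \sqrt{-2733 - 725} = \sqrt{-3458} = i \sqrt{3458}$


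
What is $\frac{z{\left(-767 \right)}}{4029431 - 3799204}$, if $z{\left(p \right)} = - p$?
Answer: $\frac{767}{230227} \approx 0.0033315$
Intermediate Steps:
$\frac{z{\left(-767 \right)}}{4029431 - 3799204} = \frac{\left(-1\right) \left(-767\right)}{4029431 - 3799204} = \frac{767}{4029431 - 3799204} = \frac{767}{230227}$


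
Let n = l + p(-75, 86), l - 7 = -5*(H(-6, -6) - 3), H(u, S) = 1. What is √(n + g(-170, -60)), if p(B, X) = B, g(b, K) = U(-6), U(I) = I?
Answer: 8*I ≈ 8.0*I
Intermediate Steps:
g(b, K) = -6
l = 17 (l = 7 - 5*(1 - 3) = 7 - 5*(-2) = 7 + 10 = 17)
n = -58 (n = 17 - 75 = -58)
√(n + g(-170, -60)) = √(-58 - 6) = √(-64) = 8*I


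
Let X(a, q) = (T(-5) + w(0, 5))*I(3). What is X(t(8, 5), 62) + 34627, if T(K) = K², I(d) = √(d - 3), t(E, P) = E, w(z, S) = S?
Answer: 34627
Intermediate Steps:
I(d) = √(-3 + d)
X(a, q) = 0 (X(a, q) = ((-5)² + 5)*√(-3 + 3) = (25 + 5)*√0 = 30*0 = 0)
X(t(8, 5), 62) + 34627 = 0 + 34627 = 34627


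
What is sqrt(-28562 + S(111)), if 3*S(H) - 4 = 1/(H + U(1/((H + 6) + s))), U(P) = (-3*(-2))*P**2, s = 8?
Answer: I*sqrt(85912688414012559)/1734381 ≈ 169.0*I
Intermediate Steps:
U(P) = 6*P**2
S(H) = 4/3 + 1/(3*(H + 6/(14 + H)**2)) (S(H) = 4/3 + 1/(3*(H + 6*(1/((H + 6) + 8))**2)) = 4/3 + 1/(3*(H + 6*(1/((6 + H) + 8))**2)) = 4/3 + 1/(3*(H + 6*(1/(14 + H))**2)) = 4/3 + 1/(3*(H + 6/(14 + H)**2)))
sqrt(-28562 + S(111)) = sqrt(-28562 + (24 + (14 + 111)**2*(1 + 4*111))/(3*(6 + 111*(14 + 111)**2))) = sqrt(-28562 + (24 + 125**2*(1 + 444))/(3*(6 + 111*125**2))) = sqrt(-28562 + (24 + 15625*445)/(3*(6 + 111*15625))) = sqrt(-28562 + (24 + 6953125)/(3*(6 + 1734375))) = sqrt(-28562 + (1/3)*6953149/1734381) = sqrt(-28562 + (1/3)*(1/1734381)*6953149) = sqrt(-28562 + 6953149/5203143) = sqrt(-148605217217/5203143) = I*sqrt(85912688414012559)/1734381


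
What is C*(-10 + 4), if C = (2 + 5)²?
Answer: -294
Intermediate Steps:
C = 49 (C = 7² = 49)
C*(-10 + 4) = 49*(-10 + 4) = 49*(-6) = -294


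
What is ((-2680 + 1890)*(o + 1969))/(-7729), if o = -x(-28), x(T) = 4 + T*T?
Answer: 932990/7729 ≈ 120.71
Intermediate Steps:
x(T) = 4 + T²
o = -788 (o = -(4 + (-28)²) = -(4 + 784) = -1*788 = -788)
((-2680 + 1890)*(o + 1969))/(-7729) = ((-2680 + 1890)*(-788 + 1969))/(-7729) = -790*1181*(-1/7729) = -932990*(-1/7729) = 932990/7729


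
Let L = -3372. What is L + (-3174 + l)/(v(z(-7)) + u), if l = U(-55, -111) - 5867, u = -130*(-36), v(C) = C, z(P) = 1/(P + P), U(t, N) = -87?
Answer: -221057860/65519 ≈ -3373.9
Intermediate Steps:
z(P) = 1/(2*P)
u = 4680
l = -5954 (l = -87 - 5867 = -5954)
L + (-3174 + l)/(v(z(-7)) + u) = -3372 + (-3174 - 5954)/((½)/(-7) + 4680) = -3372 - 9128/((½)*(-⅐) + 4680) = -3372 - 9128/(-1/14 + 4680) = -3372 - 9128/65519/14 = -3372 - 9128*14/65519 = -3372 - 127792/65519 = -221057860/65519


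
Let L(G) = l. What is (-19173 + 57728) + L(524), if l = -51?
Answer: 38504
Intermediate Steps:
L(G) = -51
(-19173 + 57728) + L(524) = (-19173 + 57728) - 51 = 38555 - 51 = 38504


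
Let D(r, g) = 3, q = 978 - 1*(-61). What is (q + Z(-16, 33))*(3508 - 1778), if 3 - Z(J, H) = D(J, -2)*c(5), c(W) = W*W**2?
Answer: 1153910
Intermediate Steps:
q = 1039 (q = 978 + 61 = 1039)
c(W) = W**3
Z(J, H) = -372 (Z(J, H) = 3 - 3*5**3 = 3 - 3*125 = 3 - 1*375 = 3 - 375 = -372)
(q + Z(-16, 33))*(3508 - 1778) = (1039 - 372)*(3508 - 1778) = 667*1730 = 1153910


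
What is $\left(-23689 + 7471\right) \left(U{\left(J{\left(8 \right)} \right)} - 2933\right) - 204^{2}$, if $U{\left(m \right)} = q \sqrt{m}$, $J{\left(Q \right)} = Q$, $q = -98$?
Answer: $47525778 + 3178728 \sqrt{2} \approx 5.2021 \cdot 10^{7}$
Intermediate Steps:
$U{\left(m \right)} = - 98 \sqrt{m}$
$\left(-23689 + 7471\right) \left(U{\left(J{\left(8 \right)} \right)} - 2933\right) - 204^{2} = \left(-23689 + 7471\right) \left(- 98 \sqrt{8} - 2933\right) - 204^{2} = - 16218 \left(- 98 \cdot 2 \sqrt{2} - 2933\right) - 41616 = - 16218 \left(- 196 \sqrt{2} - 2933\right) - 41616 = - 16218 \left(-2933 - 196 \sqrt{2}\right) - 41616 = \left(47567394 + 3178728 \sqrt{2}\right) - 41616 = 47525778 + 3178728 \sqrt{2}$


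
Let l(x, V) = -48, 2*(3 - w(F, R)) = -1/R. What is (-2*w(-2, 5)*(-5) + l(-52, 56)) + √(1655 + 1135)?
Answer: -17 + 3*√310 ≈ 35.820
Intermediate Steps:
w(F, R) = 3 + 1/(2*R) (w(F, R) = 3 - (-1)/(2*R) = 3 + 1/(2*R))
(-2*w(-2, 5)*(-5) + l(-52, 56)) + √(1655 + 1135) = (-2*(3 + (½)/5)*(-5) - 48) + √(1655 + 1135) = (-2*(3 + (½)*(⅕))*(-5) - 48) + √2790 = (-2*(3 + ⅒)*(-5) - 48) + 3*√310 = (-2*31/10*(-5) - 48) + 3*√310 = (-31/5*(-5) - 48) + 3*√310 = (31 - 48) + 3*√310 = -17 + 3*√310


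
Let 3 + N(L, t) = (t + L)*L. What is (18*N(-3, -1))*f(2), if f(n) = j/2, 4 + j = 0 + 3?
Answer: -81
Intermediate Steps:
j = -1 (j = -4 + (0 + 3) = -4 + 3 = -1)
N(L, t) = -3 + L*(L + t) (N(L, t) = -3 + (t + L)*L = -3 + (L + t)*L = -3 + L*(L + t))
f(n) = -½ (f(n) = -1/2 = -1*½ = -½)
(18*N(-3, -1))*f(2) = (18*(-3 + (-3)² - 3*(-1)))*(-½) = (18*(-3 + 9 + 3))*(-½) = (18*9)*(-½) = 162*(-½) = -81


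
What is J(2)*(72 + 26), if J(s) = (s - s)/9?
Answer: 0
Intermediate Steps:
J(s) = 0 (J(s) = 0*(⅑) = 0)
J(2)*(72 + 26) = 0*(72 + 26) = 0*98 = 0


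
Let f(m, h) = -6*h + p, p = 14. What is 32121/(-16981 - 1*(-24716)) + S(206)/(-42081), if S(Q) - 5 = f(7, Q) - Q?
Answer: 104822362/25038195 ≈ 4.1865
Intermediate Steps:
f(m, h) = 14 - 6*h (f(m, h) = -6*h + 14 = 14 - 6*h)
S(Q) = 19 - 7*Q (S(Q) = 5 + ((14 - 6*Q) - Q) = 5 + (14 - 7*Q) = 19 - 7*Q)
32121/(-16981 - 1*(-24716)) + S(206)/(-42081) = 32121/(-16981 - 1*(-24716)) + (19 - 7*206)/(-42081) = 32121/(-16981 + 24716) + (19 - 1442)*(-1/42081) = 32121/7735 - 1423*(-1/42081) = 32121*(1/7735) + 1423/42081 = 32121/7735 + 1423/42081 = 104822362/25038195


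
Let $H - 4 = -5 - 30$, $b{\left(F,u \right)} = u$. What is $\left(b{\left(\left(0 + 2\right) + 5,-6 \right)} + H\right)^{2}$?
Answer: $1369$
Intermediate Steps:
$H = -31$ ($H = 4 - 35 = -31$)
$\left(b{\left(\left(0 + 2\right) + 5,-6 \right)} + H\right)^{2} = \left(-6 - 31\right)^{2} = \left(-37\right)^{2} = 1369$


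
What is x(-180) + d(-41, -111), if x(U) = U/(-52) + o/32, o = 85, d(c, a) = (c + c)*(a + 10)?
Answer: 3447857/416 ≈ 8288.1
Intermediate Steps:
d(c, a) = 2*c*(10 + a) (d(c, a) = (2*c)*(10 + a) = 2*c*(10 + a))
x(U) = 85/32 - U/52 (x(U) = U/(-52) + 85/32 = U*(-1/52) + 85*(1/32) = -U/52 + 85/32 = 85/32 - U/52)
x(-180) + d(-41, -111) = (85/32 - 1/52*(-180)) + 2*(-41)*(10 - 111) = (85/32 + 45/13) + 2*(-41)*(-101) = 2545/416 + 8282 = 3447857/416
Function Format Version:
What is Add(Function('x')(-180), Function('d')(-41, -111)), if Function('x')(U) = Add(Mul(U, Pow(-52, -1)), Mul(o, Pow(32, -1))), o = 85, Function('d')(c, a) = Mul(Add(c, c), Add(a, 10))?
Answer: Rational(3447857, 416) ≈ 8288.1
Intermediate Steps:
Function('d')(c, a) = Mul(2, c, Add(10, a)) (Function('d')(c, a) = Mul(Mul(2, c), Add(10, a)) = Mul(2, c, Add(10, a)))
Function('x')(U) = Add(Rational(85, 32), Mul(Rational(-1, 52), U)) (Function('x')(U) = Add(Mul(U, Pow(-52, -1)), Mul(85, Pow(32, -1))) = Add(Mul(U, Rational(-1, 52)), Mul(85, Rational(1, 32))) = Add(Mul(Rational(-1, 52), U), Rational(85, 32)) = Add(Rational(85, 32), Mul(Rational(-1, 52), U)))
Add(Function('x')(-180), Function('d')(-41, -111)) = Add(Add(Rational(85, 32), Mul(Rational(-1, 52), -180)), Mul(2, -41, Add(10, -111))) = Add(Add(Rational(85, 32), Rational(45, 13)), Mul(2, -41, -101)) = Add(Rational(2545, 416), 8282) = Rational(3447857, 416)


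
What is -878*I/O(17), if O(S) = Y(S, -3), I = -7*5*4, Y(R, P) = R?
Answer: 122920/17 ≈ 7230.6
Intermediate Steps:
I = -140 (I = -35*4 = -140)
O(S) = S
-878*I/O(17) = -878/(17/(-140)) = -878/(17*(-1/140)) = -878/(-17/140) = -878*(-140/17) = 122920/17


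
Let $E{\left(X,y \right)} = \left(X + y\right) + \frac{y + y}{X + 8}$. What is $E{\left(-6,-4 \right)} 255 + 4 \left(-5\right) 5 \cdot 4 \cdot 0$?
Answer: $-3570$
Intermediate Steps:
$E{\left(X,y \right)} = X + y + \frac{2 y}{8 + X}$ ($E{\left(X,y \right)} = \left(X + y\right) + \frac{2 y}{8 + X} = X + y + \frac{2 y}{8 + X}$)
$E{\left(-6,-4 \right)} 255 + 4 \left(-5\right) 5 \cdot 4 \cdot 0 = \frac{\left(-6\right)^{2} + 8 \left(-6\right) + 10 \left(-4\right) - -24}{8 - 6} \cdot 255 + 4 \left(-5\right) 5 \cdot 4 \cdot 0 = \frac{36 - 48 - 40 + 24}{2} \cdot 255 + \left(-20\right) 5 \cdot 4 \cdot 0 = \frac{1}{2} \left(-28\right) 255 + \left(-100\right) 4 \cdot 0 = \left(-14\right) 255 - 0 = -3570 + 0 = -3570$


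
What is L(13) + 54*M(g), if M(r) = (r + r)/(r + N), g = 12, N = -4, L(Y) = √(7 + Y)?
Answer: 162 + 2*√5 ≈ 166.47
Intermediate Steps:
M(r) = 2*r/(-4 + r) (M(r) = (r + r)/(r - 4) = (2*r)/(-4 + r) = 2*r/(-4 + r))
L(13) + 54*M(g) = √(7 + 13) + 54*(2*12/(-4 + 12)) = √20 + 54*(2*12/8) = 2*√5 + 54*(2*12*(⅛)) = 2*√5 + 54*3 = 2*√5 + 162 = 162 + 2*√5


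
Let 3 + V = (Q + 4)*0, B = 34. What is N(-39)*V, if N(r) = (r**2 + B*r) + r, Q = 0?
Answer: -468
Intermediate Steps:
N(r) = r**2 + 35*r (N(r) = (r**2 + 34*r) + r = r**2 + 35*r)
V = -3 (V = -3 + (0 + 4)*0 = -3 + 4*0 = -3 + 0 = -3)
N(-39)*V = -39*(35 - 39)*(-3) = -39*(-4)*(-3) = 156*(-3) = -468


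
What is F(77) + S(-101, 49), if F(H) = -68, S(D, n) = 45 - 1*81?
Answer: -104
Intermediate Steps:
S(D, n) = -36 (S(D, n) = 45 - 81 = -36)
F(77) + S(-101, 49) = -68 - 36 = -104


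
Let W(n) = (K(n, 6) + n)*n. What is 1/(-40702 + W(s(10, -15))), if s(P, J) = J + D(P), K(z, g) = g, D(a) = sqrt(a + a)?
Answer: -40547/1644047689 + 48*sqrt(5)/1644047689 ≈ -2.4598e-5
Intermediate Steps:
D(a) = sqrt(2)*sqrt(a) (D(a) = sqrt(2*a) = sqrt(2)*sqrt(a))
s(P, J) = J + sqrt(2)*sqrt(P)
W(n) = n*(6 + n) (W(n) = (6 + n)*n = n*(6 + n))
1/(-40702 + W(s(10, -15))) = 1/(-40702 + (-15 + sqrt(2)*sqrt(10))*(6 + (-15 + sqrt(2)*sqrt(10)))) = 1/(-40702 + (-15 + 2*sqrt(5))*(6 + (-15 + 2*sqrt(5)))) = 1/(-40702 + (-15 + 2*sqrt(5))*(-9 + 2*sqrt(5)))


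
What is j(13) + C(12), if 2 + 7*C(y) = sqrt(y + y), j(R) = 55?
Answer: 383/7 + 2*sqrt(6)/7 ≈ 55.414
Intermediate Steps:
C(y) = -2/7 + sqrt(2)*sqrt(y)/7 (C(y) = -2/7 + sqrt(y + y)/7 = -2/7 + sqrt(2*y)/7 = -2/7 + (sqrt(2)*sqrt(y))/7 = -2/7 + sqrt(2)*sqrt(y)/7)
j(13) + C(12) = 55 + (-2/7 + sqrt(2)*sqrt(12)/7) = 55 + (-2/7 + sqrt(2)*(2*sqrt(3))/7) = 55 + (-2/7 + 2*sqrt(6)/7) = 383/7 + 2*sqrt(6)/7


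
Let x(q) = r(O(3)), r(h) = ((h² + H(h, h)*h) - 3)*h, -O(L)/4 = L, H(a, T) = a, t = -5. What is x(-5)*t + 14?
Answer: 17114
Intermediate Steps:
O(L) = -4*L
r(h) = h*(-3 + 2*h²) (r(h) = ((h² + h*h) - 3)*h = ((h² + h²) - 3)*h = (2*h² - 3)*h = (-3 + 2*h²)*h = h*(-3 + 2*h²))
x(q) = -3420 (x(q) = (-4*3)*(-3 + 2*(-4*3)²) = -12*(-3 + 2*(-12)²) = -12*(-3 + 2*144) = -12*(-3 + 288) = -12*285 = -3420)
x(-5)*t + 14 = -3420*(-5) + 14 = 17100 + 14 = 17114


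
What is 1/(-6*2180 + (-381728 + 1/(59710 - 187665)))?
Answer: -127955/50517657641 ≈ -2.5329e-6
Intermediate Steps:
1/(-6*2180 + (-381728 + 1/(59710 - 187665))) = 1/(-13080 + (-381728 + 1/(-127955))) = 1/(-13080 + (-381728 - 1/127955)) = 1/(-13080 - 48844006241/127955) = 1/(-50517657641/127955) = -127955/50517657641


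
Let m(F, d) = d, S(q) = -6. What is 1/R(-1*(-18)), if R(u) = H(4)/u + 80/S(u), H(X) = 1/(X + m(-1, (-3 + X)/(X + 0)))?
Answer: -153/2038 ≈ -0.075074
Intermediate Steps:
H(X) = 1/(X + (-3 + X)/X) (H(X) = 1/(X + (-3 + X)/(X + 0)) = 1/(X + (-3 + X)/X))
R(u) = -40/3 + 4/(17*u) (R(u) = (4/(-3 + 4 + 4**2))/u + 80/(-6) = (4/(-3 + 4 + 16))/u + 80*(-1/6) = (4/17)/u - 40/3 = (4*(1/17))/u - 40/3 = 4/(17*u) - 40/3 = -40/3 + 4/(17*u))
1/R(-1*(-18)) = 1/(4*(3 - (-170)*(-18))/(51*((-1*(-18))))) = 1/((4/51)*(3 - 170*18)/18) = 1/((4/51)*(1/18)*(3 - 3060)) = 1/((4/51)*(1/18)*(-3057)) = 1/(-2038/153) = -153/2038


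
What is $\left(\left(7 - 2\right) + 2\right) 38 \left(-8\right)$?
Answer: $-2128$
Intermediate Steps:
$\left(\left(7 - 2\right) + 2\right) 38 \left(-8\right) = \left(5 + 2\right) 38 \left(-8\right) = 7 \cdot 38 \left(-8\right) = 266 \left(-8\right) = -2128$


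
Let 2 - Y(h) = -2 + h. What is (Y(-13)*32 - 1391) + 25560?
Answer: 24713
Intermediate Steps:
Y(h) = 4 - h (Y(h) = 2 - (-2 + h) = 2 + (2 - h) = 4 - h)
(Y(-13)*32 - 1391) + 25560 = ((4 - 1*(-13))*32 - 1391) + 25560 = ((4 + 13)*32 - 1391) + 25560 = (17*32 - 1391) + 25560 = (544 - 1391) + 25560 = -847 + 25560 = 24713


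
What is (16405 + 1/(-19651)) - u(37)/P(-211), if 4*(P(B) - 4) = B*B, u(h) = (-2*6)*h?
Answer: 14357634865374/875196587 ≈ 16405.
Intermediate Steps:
u(h) = -12*h
P(B) = 4 + B**2/4 (P(B) = 4 + (B*B)/4 = 4 + B**2/4)
(16405 + 1/(-19651)) - u(37)/P(-211) = (16405 + 1/(-19651)) - (-12*37)/(4 + (1/4)*(-211)**2) = (16405 - 1/19651) - (-444)/(4 + (1/4)*44521) = 322374654/19651 - (-444)/(4 + 44521/4) = 322374654/19651 - (-444)/44537/4 = 322374654/19651 - (-444)*4/44537 = 322374654/19651 - 1*(-1776/44537) = 322374654/19651 + 1776/44537 = 14357634865374/875196587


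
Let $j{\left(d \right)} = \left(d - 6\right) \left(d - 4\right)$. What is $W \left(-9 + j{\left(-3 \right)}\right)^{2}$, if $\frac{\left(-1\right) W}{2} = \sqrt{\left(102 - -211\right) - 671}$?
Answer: $- 5832 i \sqrt{358} \approx - 1.1035 \cdot 10^{5} i$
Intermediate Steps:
$j{\left(d \right)} = \left(-6 + d\right) \left(-4 + d\right)$
$W = - 2 i \sqrt{358}$ ($W = - 2 \sqrt{\left(102 - -211\right) - 671} = - 2 \sqrt{\left(102 + 211\right) - 671} = - 2 \sqrt{313 - 671} = - 2 \sqrt{-358} = - 2 i \sqrt{358} \approx - 37.842 i$)
$W \left(-9 + j{\left(-3 \right)}\right)^{2} = - 2 i \sqrt{358} \left(-9 + \left(24 + \left(-3\right)^{2} - -30\right)\right)^{2} = - 2 i \sqrt{358} \left(-9 + \left(24 + 9 + 30\right)\right)^{2} = - 2 i \sqrt{358} \left(-9 + 63\right)^{2} = - 2 i \sqrt{358} \cdot 54^{2} = - 2 i \sqrt{358} \cdot 2916 = - 5832 i \sqrt{358}$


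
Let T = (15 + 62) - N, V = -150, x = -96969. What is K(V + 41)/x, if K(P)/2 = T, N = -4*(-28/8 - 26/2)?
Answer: -22/96969 ≈ -0.00022688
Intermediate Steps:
N = 66 (N = -4*(-28*1/8 - 26*1/2) = -4*(-7/2 - 13) = -4*(-33/2) = 66)
T = 11 (T = (15 + 62) - 1*66 = 77 - 66 = 11)
K(P) = 22 (K(P) = 2*11 = 22)
K(V + 41)/x = 22/(-96969) = 22*(-1/96969) = -22/96969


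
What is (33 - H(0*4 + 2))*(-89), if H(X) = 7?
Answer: -2314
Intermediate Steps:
(33 - H(0*4 + 2))*(-89) = (33 - 1*7)*(-89) = (33 - 7)*(-89) = 26*(-89) = -2314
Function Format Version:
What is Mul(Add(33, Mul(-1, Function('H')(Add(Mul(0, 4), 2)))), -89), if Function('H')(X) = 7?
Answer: -2314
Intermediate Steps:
Mul(Add(33, Mul(-1, Function('H')(Add(Mul(0, 4), 2)))), -89) = Mul(Add(33, Mul(-1, 7)), -89) = Mul(Add(33, -7), -89) = Mul(26, -89) = -2314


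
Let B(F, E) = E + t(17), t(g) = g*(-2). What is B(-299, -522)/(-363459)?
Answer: 556/363459 ≈ 0.0015297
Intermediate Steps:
t(g) = -2*g
B(F, E) = -34 + E (B(F, E) = E - 2*17 = E - 34 = -34 + E)
B(-299, -522)/(-363459) = (-34 - 522)/(-363459) = -556*(-1/363459) = 556/363459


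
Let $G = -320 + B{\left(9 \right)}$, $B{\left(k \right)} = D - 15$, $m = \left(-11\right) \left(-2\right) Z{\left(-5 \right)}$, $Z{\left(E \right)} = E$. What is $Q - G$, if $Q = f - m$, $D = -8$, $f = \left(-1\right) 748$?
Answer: $-295$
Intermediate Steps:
$f = -748$
$m = -110$ ($m = \left(-11\right) \left(-2\right) \left(-5\right) = 22 \left(-5\right) = -110$)
$B{\left(k \right)} = -23$ ($B{\left(k \right)} = -8 - 15 = -23$)
$G = -343$ ($G = -320 - 23 = -343$)
$Q = -638$ ($Q = -748 - -110 = -748 + 110 = -638$)
$Q - G = -638 - -343 = -638 + 343 = -295$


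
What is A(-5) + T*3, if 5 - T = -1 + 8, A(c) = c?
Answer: -11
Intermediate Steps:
T = -2 (T = 5 - (-1 + 8) = 5 - 1*7 = 5 - 7 = -2)
A(-5) + T*3 = -5 - 2*3 = -5 - 6 = -11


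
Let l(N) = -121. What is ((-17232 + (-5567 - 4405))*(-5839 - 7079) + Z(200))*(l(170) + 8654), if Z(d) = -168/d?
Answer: 74966942670207/25 ≈ 2.9987e+12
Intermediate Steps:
((-17232 + (-5567 - 4405))*(-5839 - 7079) + Z(200))*(l(170) + 8654) = ((-17232 + (-5567 - 4405))*(-5839 - 7079) - 168/200)*(-121 + 8654) = ((-17232 - 9972)*(-12918) - 168*1/200)*8533 = (-27204*(-12918) - 21/25)*8533 = (351421272 - 21/25)*8533 = (8785531779/25)*8533 = 74966942670207/25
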